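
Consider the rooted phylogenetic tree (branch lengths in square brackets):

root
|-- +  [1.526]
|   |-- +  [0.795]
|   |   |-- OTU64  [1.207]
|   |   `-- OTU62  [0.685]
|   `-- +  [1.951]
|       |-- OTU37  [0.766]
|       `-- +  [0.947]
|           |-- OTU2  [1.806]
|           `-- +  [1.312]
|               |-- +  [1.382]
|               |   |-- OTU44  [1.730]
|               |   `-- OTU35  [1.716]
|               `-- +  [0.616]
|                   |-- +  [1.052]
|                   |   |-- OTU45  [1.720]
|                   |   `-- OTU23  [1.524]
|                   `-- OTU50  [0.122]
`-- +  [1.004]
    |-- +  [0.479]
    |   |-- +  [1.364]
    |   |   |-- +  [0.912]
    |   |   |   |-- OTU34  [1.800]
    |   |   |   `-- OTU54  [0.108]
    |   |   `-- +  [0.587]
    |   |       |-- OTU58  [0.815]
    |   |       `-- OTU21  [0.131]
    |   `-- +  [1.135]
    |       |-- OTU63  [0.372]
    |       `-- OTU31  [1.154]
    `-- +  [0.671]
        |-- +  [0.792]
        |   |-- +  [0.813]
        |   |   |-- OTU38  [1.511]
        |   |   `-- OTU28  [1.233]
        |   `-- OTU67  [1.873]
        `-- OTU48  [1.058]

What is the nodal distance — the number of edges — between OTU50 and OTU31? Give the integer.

The MRCA of OTU50 and OTU31 is the root of the tree.
From OTU50 up to that node: 6 branches. From OTU31 up to the same node: 4 branches. Total: 6 + 4 = 10.

10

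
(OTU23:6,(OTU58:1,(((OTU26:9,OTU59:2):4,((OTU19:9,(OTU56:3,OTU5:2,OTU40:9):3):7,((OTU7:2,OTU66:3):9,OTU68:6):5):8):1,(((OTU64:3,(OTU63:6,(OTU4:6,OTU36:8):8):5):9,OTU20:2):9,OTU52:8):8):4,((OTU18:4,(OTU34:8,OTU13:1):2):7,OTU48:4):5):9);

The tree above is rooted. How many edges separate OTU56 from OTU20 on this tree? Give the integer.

8

The MRCA of OTU56 and OTU20 is the node subtending (((OTU26,OTU59),((OTU19,(OTU56,OTU5,OTU40)),((OTU7,OTU66),OTU68))),(((OTU64,(OTU63,(OTU4,OTU36))),OTU20),OTU52)).
From OTU56 up to that node: 5 branches. From OTU20 up to the same node: 3 branches. Total: 5 + 3 = 8.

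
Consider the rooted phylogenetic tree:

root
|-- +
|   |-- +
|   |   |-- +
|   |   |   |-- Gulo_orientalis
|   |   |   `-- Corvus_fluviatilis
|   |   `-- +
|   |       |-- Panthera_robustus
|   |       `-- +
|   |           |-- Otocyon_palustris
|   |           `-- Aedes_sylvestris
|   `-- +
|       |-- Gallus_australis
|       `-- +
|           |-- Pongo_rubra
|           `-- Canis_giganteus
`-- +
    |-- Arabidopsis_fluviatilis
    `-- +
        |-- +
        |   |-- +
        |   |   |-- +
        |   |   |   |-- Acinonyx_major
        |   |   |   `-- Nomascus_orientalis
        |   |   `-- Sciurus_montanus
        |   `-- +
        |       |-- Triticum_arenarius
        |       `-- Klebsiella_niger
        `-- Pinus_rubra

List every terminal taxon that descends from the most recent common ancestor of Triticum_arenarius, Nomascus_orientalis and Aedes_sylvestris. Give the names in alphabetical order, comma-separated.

Tracing Triticum_arenarius: it sits inside (Triticum_arenarius,Klebsiella_niger).
Tracing Nomascus_orientalis: it sits inside (Acinonyx_major,Nomascus_orientalis).
Tracing Aedes_sylvestris: it sits inside (Otocyon_palustris,Aedes_sylvestris).
The smallest clade enclosing all 3 is the whole tree (their MRCA is the root), so the answer is all 15 tips in alphabetical order.

Acinonyx_major, Aedes_sylvestris, Arabidopsis_fluviatilis, Canis_giganteus, Corvus_fluviatilis, Gallus_australis, Gulo_orientalis, Klebsiella_niger, Nomascus_orientalis, Otocyon_palustris, Panthera_robustus, Pinus_rubra, Pongo_rubra, Sciurus_montanus, Triticum_arenarius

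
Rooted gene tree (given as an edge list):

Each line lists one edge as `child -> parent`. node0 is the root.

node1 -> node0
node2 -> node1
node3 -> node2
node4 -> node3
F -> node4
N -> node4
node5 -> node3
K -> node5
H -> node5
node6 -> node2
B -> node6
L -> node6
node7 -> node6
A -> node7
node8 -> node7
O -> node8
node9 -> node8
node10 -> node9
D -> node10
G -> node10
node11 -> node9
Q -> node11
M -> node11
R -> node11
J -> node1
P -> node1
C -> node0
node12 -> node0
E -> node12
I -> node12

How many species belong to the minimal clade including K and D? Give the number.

The MRCA of K and D is the node subtending (((F,N),(K,H)),(B,L,(A,(O,((D,G),(Q,M,R)))))).
That clade contains 13 terminal taxa: A, B, D, F, G, H, K, L, M, N, O, Q, R.

13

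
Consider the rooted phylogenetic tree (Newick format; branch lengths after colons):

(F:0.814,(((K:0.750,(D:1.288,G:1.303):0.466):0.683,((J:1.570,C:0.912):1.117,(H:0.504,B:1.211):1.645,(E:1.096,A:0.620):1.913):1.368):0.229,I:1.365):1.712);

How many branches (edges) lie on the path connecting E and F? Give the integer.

6

The MRCA of E and F is the root of the tree.
From E up to that node: 5 branches. From F up to the same node: 1 branch. Total: 5 + 1 = 6.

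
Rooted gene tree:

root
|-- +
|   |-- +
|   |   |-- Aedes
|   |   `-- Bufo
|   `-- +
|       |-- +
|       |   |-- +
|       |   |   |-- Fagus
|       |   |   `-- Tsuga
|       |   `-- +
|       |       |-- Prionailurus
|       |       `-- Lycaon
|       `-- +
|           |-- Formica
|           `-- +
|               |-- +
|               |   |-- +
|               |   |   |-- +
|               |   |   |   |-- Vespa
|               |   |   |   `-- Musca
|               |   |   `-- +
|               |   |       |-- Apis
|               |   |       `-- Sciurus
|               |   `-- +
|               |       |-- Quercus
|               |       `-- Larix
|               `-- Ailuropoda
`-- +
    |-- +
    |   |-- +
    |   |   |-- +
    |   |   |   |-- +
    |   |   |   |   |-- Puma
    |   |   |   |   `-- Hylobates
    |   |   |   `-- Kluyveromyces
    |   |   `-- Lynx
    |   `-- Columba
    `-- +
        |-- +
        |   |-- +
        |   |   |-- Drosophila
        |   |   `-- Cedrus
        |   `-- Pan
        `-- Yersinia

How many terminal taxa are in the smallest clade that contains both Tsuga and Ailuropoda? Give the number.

12

The MRCA of Tsuga and Ailuropoda is the node subtending (((Fagus,Tsuga),(Prionailurus,Lycaon)),(Formica,((((Vespa,Musca),(Apis,Sciurus)),(Quercus,Larix)),Ailuropoda))).
That clade contains 12 terminal taxa: Ailuropoda, Apis, Fagus, Formica, Larix, Lycaon, Musca, Prionailurus, Quercus, Sciurus, Tsuga, Vespa.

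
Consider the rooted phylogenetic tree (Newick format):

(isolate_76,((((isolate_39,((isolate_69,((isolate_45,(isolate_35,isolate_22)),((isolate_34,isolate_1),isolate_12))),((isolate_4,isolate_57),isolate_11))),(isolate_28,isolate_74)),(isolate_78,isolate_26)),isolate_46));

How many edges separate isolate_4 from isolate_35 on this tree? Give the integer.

8

The MRCA of isolate_4 and isolate_35 is the node subtending ((isolate_69,((isolate_45,(isolate_35,isolate_22)),((isolate_34,isolate_1),isolate_12))),((isolate_4,isolate_57),isolate_11)).
From isolate_4 up to that node: 3 branches. From isolate_35 up to the same node: 5 branches. Total: 3 + 5 = 8.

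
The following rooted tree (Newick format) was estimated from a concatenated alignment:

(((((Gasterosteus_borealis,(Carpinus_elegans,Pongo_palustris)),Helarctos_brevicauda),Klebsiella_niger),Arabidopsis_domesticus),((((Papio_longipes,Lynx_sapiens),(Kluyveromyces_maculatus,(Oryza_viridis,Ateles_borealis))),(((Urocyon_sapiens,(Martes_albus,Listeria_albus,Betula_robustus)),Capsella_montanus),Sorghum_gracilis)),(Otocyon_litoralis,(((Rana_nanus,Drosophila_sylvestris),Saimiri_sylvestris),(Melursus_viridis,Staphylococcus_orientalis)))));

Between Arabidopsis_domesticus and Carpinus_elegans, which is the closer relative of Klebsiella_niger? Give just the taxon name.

The MRCA of Klebsiella_niger and Carpinus_elegans subtends (((Gasterosteus_borealis,(Carpinus_elegans,Pongo_palustris)),Helarctos_brevicauda),Klebsiella_niger) (5 taxa).
The MRCA of Klebsiella_niger and Arabidopsis_domesticus subtends ((((Gasterosteus_borealis,(Carpinus_elegans,Pongo_palustris)),Helarctos_brevicauda),Klebsiella_niger),Arabidopsis_domesticus) (6 taxa).
The first is nested inside the second, so Klebsiella_niger shares a more recent common ancestor with Carpinus_elegans.

Carpinus_elegans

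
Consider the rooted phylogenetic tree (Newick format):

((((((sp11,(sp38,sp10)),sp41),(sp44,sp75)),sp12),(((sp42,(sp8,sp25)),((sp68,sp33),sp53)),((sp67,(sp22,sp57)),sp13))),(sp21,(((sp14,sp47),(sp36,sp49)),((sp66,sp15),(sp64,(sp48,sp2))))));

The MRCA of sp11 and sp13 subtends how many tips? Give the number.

17

The MRCA of sp11 and sp13 is the node subtending (((((sp11,(sp38,sp10)),sp41),(sp44,sp75)),sp12),(((sp42,(sp8,sp25)),((sp68,sp33),sp53)),((sp67,(sp22,sp57)),sp13))).
That clade contains 17 terminal taxa: sp10, sp11, sp12, sp13, sp22, sp25, sp33, sp38, sp41, sp42, sp44, sp53, sp57, sp67, sp68, sp75, sp8.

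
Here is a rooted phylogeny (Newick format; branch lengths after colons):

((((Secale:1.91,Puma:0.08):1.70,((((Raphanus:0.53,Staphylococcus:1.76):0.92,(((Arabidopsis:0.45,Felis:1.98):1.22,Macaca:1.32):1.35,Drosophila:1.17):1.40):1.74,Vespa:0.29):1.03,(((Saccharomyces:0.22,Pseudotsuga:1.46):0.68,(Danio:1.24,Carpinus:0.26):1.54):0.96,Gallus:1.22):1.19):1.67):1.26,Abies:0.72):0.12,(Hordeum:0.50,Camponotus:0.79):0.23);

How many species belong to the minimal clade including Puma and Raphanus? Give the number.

14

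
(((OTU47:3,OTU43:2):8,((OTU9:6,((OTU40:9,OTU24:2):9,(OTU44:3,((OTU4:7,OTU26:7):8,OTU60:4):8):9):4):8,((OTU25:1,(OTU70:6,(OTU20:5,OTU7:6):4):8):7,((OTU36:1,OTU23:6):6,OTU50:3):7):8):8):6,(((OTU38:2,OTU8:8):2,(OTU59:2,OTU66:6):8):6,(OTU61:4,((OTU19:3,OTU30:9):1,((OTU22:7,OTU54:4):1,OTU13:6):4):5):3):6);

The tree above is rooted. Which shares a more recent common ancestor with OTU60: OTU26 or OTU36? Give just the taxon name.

OTU26

The MRCA of OTU60 and OTU26 subtends ((OTU4,OTU26),OTU60) (3 taxa).
The MRCA of OTU60 and OTU36 subtends ((OTU9,((OTU40,OTU24),(OTU44,((OTU4,OTU26),OTU60)))),((OTU25,(OTU70,(OTU20,OTU7))),((OTU36,OTU23),OTU50))) (14 taxa).
The first is nested inside the second, so OTU60 shares a more recent common ancestor with OTU26.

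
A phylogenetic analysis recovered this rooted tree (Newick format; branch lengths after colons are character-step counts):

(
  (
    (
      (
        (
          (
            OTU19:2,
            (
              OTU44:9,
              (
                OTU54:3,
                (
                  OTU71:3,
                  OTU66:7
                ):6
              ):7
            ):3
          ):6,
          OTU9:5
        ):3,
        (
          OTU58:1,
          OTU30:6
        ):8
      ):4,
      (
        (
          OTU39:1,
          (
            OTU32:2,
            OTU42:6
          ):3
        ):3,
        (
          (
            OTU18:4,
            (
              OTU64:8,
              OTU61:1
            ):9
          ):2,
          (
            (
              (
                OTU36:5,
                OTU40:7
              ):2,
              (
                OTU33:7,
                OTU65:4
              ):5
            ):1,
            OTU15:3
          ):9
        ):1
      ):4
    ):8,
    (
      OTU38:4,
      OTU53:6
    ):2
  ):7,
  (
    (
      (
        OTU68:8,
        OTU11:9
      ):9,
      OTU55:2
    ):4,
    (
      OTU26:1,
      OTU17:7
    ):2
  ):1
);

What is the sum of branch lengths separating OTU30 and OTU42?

34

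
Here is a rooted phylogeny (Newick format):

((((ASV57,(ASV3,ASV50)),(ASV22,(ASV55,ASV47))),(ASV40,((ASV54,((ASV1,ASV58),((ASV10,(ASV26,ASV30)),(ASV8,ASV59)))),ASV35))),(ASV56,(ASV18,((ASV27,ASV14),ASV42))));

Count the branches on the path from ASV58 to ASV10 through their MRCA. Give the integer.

The MRCA of ASV58 and ASV10 is the node subtending ((ASV1,ASV58),((ASV10,(ASV26,ASV30)),(ASV8,ASV59))).
From ASV58 up to that node: 2 branches. From ASV10 up to the same node: 3 branches. Total: 2 + 3 = 5.

5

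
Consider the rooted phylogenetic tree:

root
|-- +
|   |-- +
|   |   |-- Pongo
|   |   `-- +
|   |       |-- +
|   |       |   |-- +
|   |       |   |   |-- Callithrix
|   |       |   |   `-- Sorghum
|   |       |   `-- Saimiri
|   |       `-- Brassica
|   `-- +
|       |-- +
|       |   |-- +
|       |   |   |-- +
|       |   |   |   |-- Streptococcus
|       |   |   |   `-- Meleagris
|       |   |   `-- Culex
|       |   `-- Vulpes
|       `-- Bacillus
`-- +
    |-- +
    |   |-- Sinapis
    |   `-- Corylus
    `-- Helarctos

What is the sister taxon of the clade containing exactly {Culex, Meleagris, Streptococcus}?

The clade containing exactly {Culex, Meleagris, Streptococcus} attaches to the tree at the node subtending (((Streptococcus,Meleagris),Culex),Vulpes).
The other lineage descending from that same node — the sister group — is the single tip Vulpes.

Vulpes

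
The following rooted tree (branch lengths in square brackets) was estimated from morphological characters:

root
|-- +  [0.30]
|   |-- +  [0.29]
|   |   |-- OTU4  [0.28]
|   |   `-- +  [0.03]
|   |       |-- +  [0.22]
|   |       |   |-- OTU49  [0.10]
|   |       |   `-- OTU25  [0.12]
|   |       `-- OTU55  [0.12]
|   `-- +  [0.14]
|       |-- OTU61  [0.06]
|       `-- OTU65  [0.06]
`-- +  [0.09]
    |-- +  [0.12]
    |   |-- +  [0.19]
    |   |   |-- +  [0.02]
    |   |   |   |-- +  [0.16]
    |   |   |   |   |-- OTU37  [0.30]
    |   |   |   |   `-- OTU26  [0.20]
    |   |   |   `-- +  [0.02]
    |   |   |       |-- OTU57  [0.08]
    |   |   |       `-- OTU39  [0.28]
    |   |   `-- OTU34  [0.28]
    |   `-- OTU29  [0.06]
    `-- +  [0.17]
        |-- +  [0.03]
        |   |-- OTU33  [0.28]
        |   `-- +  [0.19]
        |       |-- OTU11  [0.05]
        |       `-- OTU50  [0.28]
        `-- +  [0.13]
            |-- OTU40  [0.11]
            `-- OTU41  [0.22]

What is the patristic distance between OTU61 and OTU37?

The path runs OTU61 → … → MRCA → … → OTU37; the MRCA is the root of the tree.
Branch lengths along that path: 0.06 + 0.14 + 0.30 + 0.09 + 0.12 + 0.19 + 0.02 + 0.16 + 0.30 = 1.38.

1.38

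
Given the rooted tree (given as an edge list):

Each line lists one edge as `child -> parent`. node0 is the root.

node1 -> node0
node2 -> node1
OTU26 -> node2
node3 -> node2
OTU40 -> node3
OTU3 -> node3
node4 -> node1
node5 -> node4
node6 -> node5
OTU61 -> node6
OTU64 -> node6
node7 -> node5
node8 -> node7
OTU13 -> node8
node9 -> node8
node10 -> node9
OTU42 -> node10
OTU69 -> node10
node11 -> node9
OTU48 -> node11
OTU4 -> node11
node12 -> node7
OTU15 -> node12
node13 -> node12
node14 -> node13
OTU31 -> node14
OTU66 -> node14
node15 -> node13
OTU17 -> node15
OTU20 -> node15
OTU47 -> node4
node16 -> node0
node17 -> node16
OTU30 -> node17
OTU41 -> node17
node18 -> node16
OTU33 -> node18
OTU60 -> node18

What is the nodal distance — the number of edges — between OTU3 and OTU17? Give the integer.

10

The MRCA of OTU3 and OTU17 is the node subtending ((OTU26,(OTU40,OTU3)),(((OTU61,OTU64),((OTU13,((OTU42,OTU69),(OTU48,OTU4))),(OTU15,((OTU31,OTU66),(OTU17,OTU20))))),OTU47)).
From OTU3 up to that node: 3 branches. From OTU17 up to the same node: 7 branches. Total: 3 + 7 = 10.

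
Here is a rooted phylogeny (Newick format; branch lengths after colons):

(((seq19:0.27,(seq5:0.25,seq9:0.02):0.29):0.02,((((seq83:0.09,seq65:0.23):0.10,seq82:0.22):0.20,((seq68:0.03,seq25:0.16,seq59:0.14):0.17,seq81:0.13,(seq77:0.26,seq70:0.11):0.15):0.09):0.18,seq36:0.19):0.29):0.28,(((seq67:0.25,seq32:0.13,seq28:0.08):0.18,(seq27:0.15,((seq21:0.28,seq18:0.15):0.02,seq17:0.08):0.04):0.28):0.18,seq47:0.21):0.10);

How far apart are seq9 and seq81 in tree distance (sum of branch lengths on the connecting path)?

The path runs seq9 → … → MRCA → … → seq81; the MRCA is the node subtending ((seq19,(seq5,seq9)),((((seq83,seq65),seq82),((seq68,seq25,seq59),seq81,(seq77,seq70))),seq36)).
Branch lengths along that path: 0.02 + 0.29 + 0.02 + 0.29 + 0.18 + 0.09 + 0.13 = 1.02.

1.02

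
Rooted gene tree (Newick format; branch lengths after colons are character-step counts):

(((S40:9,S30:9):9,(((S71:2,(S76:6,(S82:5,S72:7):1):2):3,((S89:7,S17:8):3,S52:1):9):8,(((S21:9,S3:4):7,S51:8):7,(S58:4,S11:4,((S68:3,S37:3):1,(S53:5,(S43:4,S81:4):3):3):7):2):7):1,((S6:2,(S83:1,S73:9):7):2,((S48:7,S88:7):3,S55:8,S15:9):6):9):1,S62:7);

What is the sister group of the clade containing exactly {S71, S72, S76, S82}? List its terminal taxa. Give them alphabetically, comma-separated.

S17, S52, S89

The clade containing exactly {S71, S72, S76, S82} attaches to the tree at the node subtending ((S71,(S76,(S82,S72))),((S89,S17),S52)).
The other lineage descending from that same node — the sister group — is ((S89,S17),S52); its 3 tips in alphabetical order are the answer.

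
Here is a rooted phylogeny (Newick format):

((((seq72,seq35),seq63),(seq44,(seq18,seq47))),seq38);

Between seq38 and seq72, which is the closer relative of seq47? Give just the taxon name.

The MRCA of seq47 and seq72 subtends (((seq72,seq35),seq63),(seq44,(seq18,seq47))) (6 taxa).
The MRCA of seq47 and seq38 is the root, subtending the entire tree (7 taxa).
The first is nested inside the second, so seq47 shares a more recent common ancestor with seq72.

seq72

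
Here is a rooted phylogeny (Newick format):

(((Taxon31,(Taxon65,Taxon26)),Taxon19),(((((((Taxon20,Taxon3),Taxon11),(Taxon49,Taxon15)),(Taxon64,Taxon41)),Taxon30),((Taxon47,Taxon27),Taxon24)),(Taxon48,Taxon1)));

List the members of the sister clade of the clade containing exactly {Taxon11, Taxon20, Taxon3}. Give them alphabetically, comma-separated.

The clade containing exactly {Taxon11, Taxon20, Taxon3} attaches to the tree at the node subtending (((Taxon20,Taxon3),Taxon11),(Taxon49,Taxon15)).
The other lineage descending from that same node — the sister group — is (Taxon49,Taxon15); its 2 tips in alphabetical order are the answer.

Taxon15, Taxon49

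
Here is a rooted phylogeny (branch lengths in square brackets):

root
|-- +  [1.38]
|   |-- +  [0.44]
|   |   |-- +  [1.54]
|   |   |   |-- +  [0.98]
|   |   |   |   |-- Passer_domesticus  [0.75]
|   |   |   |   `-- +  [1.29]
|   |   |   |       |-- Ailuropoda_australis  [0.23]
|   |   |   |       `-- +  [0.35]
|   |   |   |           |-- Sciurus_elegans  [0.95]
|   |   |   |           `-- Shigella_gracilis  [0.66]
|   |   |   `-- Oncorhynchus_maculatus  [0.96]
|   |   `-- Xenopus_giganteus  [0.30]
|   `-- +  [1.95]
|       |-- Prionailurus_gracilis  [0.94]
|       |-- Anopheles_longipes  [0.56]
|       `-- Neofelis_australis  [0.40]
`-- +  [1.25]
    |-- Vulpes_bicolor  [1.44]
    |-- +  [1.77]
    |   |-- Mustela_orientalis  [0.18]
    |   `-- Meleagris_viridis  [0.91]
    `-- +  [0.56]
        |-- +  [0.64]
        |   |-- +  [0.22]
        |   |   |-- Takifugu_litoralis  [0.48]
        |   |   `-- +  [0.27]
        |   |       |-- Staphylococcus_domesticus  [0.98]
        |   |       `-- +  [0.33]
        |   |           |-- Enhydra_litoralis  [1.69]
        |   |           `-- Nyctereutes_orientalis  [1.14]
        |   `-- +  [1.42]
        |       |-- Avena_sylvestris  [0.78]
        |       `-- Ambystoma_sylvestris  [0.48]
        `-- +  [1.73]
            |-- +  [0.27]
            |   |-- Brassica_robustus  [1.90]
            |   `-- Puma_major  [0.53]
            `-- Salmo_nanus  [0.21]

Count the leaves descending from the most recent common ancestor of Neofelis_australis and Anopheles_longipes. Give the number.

The MRCA of Neofelis_australis and Anopheles_longipes is the node subtending (Prionailurus_gracilis,Anopheles_longipes,Neofelis_australis).
That clade contains 3 terminal taxa: Anopheles_longipes, Neofelis_australis, Prionailurus_gracilis.

3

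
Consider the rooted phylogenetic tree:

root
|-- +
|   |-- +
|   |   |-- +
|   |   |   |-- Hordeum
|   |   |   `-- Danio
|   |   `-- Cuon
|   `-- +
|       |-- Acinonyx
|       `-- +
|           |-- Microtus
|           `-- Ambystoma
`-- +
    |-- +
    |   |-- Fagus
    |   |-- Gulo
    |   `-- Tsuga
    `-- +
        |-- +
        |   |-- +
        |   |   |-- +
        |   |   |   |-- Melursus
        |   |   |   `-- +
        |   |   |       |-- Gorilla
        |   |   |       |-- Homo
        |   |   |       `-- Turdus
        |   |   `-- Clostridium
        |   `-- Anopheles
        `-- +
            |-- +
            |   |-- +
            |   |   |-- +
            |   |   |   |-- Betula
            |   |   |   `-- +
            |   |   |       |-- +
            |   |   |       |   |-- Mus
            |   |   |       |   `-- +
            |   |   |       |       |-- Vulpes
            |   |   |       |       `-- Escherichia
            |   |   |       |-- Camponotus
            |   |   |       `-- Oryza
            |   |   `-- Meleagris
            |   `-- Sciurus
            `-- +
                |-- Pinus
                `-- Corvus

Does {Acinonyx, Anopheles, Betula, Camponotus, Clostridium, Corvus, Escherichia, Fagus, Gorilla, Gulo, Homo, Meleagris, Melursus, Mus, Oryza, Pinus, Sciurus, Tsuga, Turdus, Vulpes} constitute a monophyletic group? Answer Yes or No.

No

The MRCA of the listed taxa is the root, so the smallest clade containing them is the whole tree.
That clade also contains Ambystoma, Cuon, Danio, Hordeum, Microtus, which are not in the proposed group, so the group is not monophyletic.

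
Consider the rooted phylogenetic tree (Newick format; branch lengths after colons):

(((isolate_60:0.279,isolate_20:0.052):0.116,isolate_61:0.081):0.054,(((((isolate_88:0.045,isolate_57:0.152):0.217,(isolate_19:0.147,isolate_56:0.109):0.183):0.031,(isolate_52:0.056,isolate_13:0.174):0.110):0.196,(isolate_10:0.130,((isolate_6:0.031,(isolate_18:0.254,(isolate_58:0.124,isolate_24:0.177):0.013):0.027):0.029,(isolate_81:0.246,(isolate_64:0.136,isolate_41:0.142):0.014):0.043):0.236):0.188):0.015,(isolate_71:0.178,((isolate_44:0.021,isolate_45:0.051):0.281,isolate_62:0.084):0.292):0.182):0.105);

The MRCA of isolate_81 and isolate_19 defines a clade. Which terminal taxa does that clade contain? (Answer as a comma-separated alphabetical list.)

isolate_10, isolate_13, isolate_18, isolate_19, isolate_24, isolate_41, isolate_52, isolate_56, isolate_57, isolate_58, isolate_6, isolate_64, isolate_81, isolate_88

Tracing isolate_81: it sits inside (isolate_81,(isolate_64,isolate_41)).
Tracing isolate_19: it sits inside (isolate_19,isolate_56).
The smallest clade enclosing both is ((((isolate_88,isolate_57),(isolate_19,isolate_56)),(isolate_52,isolate_13)),(isolate_10,((isolate_6,(isolate_18,(isolate_58,isolate_24))),(isolate_81,(isolate_64,isolate_41))))); the answer is its 14 terminal taxa in alphabetical order.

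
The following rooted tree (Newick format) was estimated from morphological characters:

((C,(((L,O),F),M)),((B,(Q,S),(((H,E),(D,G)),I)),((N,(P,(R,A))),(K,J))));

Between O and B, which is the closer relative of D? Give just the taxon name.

The MRCA of D and B subtends (B,(Q,S),(((H,E),(D,G)),I)) (8 taxa).
The MRCA of D and O is the root, subtending the entire tree (19 taxa).
The first is nested inside the second, so D shares a more recent common ancestor with B.

B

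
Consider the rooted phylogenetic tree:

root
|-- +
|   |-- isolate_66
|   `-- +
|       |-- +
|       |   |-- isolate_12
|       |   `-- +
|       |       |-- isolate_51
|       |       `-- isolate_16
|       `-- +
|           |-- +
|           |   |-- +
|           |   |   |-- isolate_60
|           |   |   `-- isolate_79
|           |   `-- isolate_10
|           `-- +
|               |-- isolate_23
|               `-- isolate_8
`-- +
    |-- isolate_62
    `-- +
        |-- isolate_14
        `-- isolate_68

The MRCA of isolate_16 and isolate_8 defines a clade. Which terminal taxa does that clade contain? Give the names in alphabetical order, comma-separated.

Tracing isolate_16: it sits inside (isolate_51,isolate_16).
Tracing isolate_8: it sits inside (isolate_23,isolate_8).
The smallest clade enclosing both is ((isolate_12,(isolate_51,isolate_16)),(((isolate_60,isolate_79),isolate_10),(isolate_23,isolate_8))); the answer is its 8 terminal taxa in alphabetical order.

isolate_10, isolate_12, isolate_16, isolate_23, isolate_51, isolate_60, isolate_79, isolate_8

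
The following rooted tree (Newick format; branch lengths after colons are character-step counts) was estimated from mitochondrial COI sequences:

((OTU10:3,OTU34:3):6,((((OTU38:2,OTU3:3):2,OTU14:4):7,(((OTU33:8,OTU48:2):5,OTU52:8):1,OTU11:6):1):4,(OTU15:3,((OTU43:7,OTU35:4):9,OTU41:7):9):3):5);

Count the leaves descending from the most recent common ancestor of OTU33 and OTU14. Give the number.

7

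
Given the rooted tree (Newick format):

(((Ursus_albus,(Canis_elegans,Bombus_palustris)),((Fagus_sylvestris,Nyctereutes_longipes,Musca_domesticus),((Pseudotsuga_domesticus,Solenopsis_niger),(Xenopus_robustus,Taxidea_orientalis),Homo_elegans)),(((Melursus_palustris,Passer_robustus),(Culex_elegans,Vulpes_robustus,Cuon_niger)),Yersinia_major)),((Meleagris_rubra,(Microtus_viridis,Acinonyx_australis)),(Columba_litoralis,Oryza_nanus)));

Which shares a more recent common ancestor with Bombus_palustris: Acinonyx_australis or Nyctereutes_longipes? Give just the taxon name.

Nyctereutes_longipes

The MRCA of Bombus_palustris and Nyctereutes_longipes subtends ((Ursus_albus,(Canis_elegans,Bombus_palustris)),((Fagus_sylvestris,Nyctereutes_longipes,Musca_domesticus),((Pseudotsuga_domesticus,Solenopsis_niger),(Xenopus_robustus,Taxidea_orientalis),Homo_elegans)),(((Melursus_palustris,Passer_robustus),(Culex_elegans,Vulpes_robustus,Cuon_niger)),Yersinia_major)) (17 taxa).
The MRCA of Bombus_palustris and Acinonyx_australis is the root, subtending the entire tree (22 taxa).
The first is nested inside the second, so Bombus_palustris shares a more recent common ancestor with Nyctereutes_longipes.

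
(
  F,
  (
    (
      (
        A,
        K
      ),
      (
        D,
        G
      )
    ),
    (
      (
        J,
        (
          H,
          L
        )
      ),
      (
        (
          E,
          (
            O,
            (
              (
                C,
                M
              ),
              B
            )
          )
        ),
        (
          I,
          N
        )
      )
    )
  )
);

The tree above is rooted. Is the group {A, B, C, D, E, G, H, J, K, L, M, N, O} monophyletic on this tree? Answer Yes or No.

No

The MRCA of the listed taxa subtends (((A,K),(D,G)),((J,(H,L)),((E,(O,((C,M),B))),(I,N)))).
That clade also contains I, which is not in the proposed group, so the group is not monophyletic.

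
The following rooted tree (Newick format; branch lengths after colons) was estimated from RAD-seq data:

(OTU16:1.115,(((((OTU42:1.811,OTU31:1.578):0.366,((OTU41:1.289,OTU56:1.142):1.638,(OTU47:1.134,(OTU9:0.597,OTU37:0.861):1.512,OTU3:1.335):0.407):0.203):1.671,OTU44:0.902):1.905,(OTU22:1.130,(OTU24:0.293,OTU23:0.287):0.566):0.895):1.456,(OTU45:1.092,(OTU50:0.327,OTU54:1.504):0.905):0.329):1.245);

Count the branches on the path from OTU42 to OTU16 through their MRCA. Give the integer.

7

The MRCA of OTU42 and OTU16 is the root of the tree.
From OTU42 up to that node: 6 branches. From OTU16 up to the same node: 1 branch. Total: 6 + 1 = 7.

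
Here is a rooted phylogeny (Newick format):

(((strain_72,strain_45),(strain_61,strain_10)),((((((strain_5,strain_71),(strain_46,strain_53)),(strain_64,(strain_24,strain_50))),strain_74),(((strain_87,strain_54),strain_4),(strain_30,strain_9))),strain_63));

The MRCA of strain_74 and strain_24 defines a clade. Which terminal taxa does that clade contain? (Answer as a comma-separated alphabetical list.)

strain_24, strain_46, strain_5, strain_50, strain_53, strain_64, strain_71, strain_74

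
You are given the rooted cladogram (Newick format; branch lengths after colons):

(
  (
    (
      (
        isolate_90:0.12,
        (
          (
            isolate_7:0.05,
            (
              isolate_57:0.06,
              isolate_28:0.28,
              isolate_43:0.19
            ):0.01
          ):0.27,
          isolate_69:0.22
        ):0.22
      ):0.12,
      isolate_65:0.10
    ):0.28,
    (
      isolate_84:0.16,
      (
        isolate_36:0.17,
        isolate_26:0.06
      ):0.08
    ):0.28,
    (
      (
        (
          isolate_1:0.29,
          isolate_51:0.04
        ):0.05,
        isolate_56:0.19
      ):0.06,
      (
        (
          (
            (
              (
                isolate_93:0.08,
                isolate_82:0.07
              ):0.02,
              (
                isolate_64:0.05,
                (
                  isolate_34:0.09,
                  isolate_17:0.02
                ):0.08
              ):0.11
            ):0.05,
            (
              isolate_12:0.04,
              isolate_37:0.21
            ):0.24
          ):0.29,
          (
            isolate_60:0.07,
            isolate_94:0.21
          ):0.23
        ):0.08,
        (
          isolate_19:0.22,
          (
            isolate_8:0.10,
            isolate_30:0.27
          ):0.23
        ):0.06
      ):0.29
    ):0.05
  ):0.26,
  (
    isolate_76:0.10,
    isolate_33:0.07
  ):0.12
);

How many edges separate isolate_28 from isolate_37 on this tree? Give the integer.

The MRCA of isolate_28 and isolate_37 is the node subtending (((isolate_90,((isolate_7,(isolate_57,isolate_28,isolate_43)),isolate_69)),isolate_65),(isolate_84,(isolate_36,isolate_26)),(((isolate_1,isolate_51),isolate_56),(((((isolate_93,isolate_82),(isolate_64,(isolate_34,isolate_17))),(isolate_12,isolate_37)),(isolate_60,isolate_94)),(isolate_19,(isolate_8,isolate_30))))).
From isolate_28 up to that node: 6 branches. From isolate_37 up to the same node: 6 branches. Total: 6 + 6 = 12.

12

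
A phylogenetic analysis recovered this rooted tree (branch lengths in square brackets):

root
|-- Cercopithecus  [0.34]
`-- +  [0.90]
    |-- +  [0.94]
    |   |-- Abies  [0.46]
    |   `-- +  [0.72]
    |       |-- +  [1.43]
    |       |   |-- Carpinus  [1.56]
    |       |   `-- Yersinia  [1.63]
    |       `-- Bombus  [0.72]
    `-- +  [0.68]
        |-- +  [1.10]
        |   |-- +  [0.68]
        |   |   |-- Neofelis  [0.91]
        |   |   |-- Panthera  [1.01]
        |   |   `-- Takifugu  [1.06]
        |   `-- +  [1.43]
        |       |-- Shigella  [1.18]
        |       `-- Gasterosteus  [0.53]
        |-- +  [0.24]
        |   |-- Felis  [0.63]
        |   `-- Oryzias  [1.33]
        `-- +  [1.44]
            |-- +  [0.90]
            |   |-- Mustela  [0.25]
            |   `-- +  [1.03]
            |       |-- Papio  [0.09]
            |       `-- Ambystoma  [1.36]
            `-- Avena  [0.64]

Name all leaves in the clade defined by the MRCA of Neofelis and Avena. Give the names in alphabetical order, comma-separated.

Tracing Neofelis: it sits inside (Neofelis,Panthera,Takifugu).
Tracing Avena: it sits inside ((Mustela,(Papio,Ambystoma)),Avena).
The smallest clade enclosing both is (((Neofelis,Panthera,Takifugu),(Shigella,Gasterosteus)),(Felis,Oryzias),((Mustela,(Papio,Ambystoma)),Avena)); the answer is its 11 terminal taxa in alphabetical order.

Ambystoma, Avena, Felis, Gasterosteus, Mustela, Neofelis, Oryzias, Panthera, Papio, Shigella, Takifugu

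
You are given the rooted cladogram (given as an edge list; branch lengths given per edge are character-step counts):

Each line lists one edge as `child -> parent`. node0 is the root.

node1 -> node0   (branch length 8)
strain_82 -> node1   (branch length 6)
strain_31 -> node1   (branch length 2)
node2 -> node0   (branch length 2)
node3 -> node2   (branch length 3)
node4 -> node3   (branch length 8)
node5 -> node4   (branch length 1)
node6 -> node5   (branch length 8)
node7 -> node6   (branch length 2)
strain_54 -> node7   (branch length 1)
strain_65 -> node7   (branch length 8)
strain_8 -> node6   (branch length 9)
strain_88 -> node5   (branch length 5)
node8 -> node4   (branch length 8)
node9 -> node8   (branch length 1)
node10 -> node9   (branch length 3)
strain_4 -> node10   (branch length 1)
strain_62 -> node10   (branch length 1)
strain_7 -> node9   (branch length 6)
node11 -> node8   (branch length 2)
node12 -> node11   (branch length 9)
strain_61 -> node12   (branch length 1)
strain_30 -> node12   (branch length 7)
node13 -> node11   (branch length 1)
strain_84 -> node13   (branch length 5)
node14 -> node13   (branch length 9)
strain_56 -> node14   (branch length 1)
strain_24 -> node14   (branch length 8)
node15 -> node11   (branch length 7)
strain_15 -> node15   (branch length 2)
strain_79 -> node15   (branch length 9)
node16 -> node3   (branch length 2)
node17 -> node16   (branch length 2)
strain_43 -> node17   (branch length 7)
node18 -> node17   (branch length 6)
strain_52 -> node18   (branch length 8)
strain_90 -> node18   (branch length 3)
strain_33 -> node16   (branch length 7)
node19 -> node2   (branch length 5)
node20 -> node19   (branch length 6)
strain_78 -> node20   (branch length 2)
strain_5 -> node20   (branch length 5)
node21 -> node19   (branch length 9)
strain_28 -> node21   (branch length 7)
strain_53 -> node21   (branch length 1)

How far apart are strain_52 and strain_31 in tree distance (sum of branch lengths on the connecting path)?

33

The path runs strain_52 → … → MRCA → … → strain_31; the MRCA is the root of the tree.
Branch lengths along that path: 8 + 6 + 2 + 2 + 3 + 2 + 8 + 2 = 33.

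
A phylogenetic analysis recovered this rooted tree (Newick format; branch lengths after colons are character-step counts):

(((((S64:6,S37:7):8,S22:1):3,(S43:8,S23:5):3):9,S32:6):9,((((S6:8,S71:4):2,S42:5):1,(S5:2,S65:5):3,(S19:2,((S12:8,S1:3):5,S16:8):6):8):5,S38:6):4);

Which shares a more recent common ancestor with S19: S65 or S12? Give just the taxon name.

S12

The MRCA of S19 and S12 subtends (S19,((S12,S1),S16)) (4 taxa).
The MRCA of S19 and S65 subtends (((S6,S71),S42),(S5,S65),(S19,((S12,S1),S16))) (9 taxa).
The first is nested inside the second, so S19 shares a more recent common ancestor with S12.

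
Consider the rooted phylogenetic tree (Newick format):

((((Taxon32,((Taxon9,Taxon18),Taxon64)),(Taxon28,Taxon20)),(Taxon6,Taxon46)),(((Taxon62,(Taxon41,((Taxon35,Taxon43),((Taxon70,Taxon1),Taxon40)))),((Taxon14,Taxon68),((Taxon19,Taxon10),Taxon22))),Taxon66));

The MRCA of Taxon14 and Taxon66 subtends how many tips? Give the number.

13

The MRCA of Taxon14 and Taxon66 is the node subtending (((Taxon62,(Taxon41,((Taxon35,Taxon43),((Taxon70,Taxon1),Taxon40)))),((Taxon14,Taxon68),((Taxon19,Taxon10),Taxon22))),Taxon66).
That clade contains 13 terminal taxa: Taxon1, Taxon10, Taxon14, Taxon19, Taxon22, Taxon35, Taxon40, Taxon41, Taxon43, Taxon62, Taxon66, Taxon68, Taxon70.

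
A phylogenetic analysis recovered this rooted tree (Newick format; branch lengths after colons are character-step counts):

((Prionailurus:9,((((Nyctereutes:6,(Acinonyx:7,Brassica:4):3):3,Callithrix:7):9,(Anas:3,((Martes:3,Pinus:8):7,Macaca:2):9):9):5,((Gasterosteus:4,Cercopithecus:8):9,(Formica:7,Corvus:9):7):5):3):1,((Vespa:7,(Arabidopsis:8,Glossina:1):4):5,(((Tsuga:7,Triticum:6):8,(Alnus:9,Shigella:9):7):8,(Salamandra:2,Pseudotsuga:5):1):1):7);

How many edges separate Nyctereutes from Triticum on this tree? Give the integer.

The MRCA of Nyctereutes and Triticum is the root of the tree.
From Nyctereutes up to that node: 6 branches. From Triticum up to the same node: 5 branches. Total: 6 + 5 = 11.

11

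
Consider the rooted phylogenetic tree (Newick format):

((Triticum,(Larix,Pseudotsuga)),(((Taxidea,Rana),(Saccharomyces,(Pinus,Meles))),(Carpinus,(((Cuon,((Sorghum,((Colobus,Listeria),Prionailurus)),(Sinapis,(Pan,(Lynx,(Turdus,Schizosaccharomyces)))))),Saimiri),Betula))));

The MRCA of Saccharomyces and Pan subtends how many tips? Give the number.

18

The MRCA of Saccharomyces and Pan is the node subtending (((Taxidea,Rana),(Saccharomyces,(Pinus,Meles))),(Carpinus,(((Cuon,((Sorghum,((Colobus,Listeria),Prionailurus)),(Sinapis,(Pan,(Lynx,(Turdus,Schizosaccharomyces)))))),Saimiri),Betula))).
That clade contains 18 terminal taxa: Betula, Carpinus, Colobus, Cuon, Listeria, Lynx, Meles, Pan, Pinus, Prionailurus, Rana, Saccharomyces, Saimiri, Schizosaccharomyces, Sinapis, Sorghum, Taxidea, Turdus.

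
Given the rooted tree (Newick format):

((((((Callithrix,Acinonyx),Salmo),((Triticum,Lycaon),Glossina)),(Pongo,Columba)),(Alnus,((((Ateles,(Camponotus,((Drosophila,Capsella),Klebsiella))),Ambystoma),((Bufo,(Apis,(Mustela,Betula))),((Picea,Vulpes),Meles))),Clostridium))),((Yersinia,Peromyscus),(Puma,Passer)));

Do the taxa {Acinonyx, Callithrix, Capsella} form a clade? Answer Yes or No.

No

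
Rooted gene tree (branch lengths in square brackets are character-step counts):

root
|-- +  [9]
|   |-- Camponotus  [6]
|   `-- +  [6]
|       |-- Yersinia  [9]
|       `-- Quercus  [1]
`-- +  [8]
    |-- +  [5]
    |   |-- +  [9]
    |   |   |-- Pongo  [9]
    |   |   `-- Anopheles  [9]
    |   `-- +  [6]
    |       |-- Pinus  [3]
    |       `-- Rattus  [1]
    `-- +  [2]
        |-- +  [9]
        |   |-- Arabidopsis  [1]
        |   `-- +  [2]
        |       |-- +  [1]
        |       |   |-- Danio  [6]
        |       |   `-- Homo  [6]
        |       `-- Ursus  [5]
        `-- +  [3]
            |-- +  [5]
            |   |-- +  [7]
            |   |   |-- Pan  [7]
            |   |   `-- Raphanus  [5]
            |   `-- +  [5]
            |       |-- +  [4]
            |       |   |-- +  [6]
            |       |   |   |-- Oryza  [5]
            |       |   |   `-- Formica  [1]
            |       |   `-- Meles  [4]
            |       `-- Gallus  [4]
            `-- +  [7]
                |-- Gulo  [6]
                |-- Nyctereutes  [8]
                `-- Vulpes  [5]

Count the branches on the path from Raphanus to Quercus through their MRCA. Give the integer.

The MRCA of Raphanus and Quercus is the root of the tree.
From Raphanus up to that node: 6 branches. From Quercus up to the same node: 3 branches. Total: 6 + 3 = 9.

9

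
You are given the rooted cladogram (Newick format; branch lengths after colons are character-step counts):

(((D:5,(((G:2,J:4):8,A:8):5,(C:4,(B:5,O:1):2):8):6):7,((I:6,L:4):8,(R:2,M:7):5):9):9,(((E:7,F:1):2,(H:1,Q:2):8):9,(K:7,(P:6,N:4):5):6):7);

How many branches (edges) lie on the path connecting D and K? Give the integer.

6

The MRCA of D and K is the root of the tree.
From D up to that node: 3 branches. From K up to the same node: 3 branches. Total: 3 + 3 = 6.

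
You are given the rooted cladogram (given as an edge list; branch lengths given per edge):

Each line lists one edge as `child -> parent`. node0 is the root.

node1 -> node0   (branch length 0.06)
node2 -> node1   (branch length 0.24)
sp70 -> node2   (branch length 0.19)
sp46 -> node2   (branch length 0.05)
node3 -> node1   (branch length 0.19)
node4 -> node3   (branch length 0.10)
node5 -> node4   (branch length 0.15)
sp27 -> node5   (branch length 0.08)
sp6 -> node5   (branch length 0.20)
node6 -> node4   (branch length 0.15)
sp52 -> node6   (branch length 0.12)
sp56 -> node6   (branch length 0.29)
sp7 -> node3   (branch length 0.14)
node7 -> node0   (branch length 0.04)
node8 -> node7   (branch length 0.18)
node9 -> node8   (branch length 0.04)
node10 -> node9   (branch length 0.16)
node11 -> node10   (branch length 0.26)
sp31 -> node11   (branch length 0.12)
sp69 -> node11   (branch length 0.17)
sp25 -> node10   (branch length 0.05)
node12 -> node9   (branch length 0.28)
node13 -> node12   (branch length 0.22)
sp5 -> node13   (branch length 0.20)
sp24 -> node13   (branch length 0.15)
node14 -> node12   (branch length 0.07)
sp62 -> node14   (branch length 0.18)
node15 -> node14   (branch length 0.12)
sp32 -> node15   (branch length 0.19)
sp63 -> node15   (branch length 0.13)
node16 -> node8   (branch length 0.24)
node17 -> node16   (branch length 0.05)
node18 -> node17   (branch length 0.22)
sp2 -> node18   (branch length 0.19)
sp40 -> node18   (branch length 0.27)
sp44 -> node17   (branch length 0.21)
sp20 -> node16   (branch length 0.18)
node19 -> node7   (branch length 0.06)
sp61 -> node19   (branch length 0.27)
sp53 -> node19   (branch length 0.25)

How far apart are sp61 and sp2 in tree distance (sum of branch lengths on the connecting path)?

1.21

The path runs sp61 → … → MRCA → … → sp2; the MRCA is the node subtending (((((sp31,sp69),sp25),((sp5,sp24),(sp62,(sp32,sp63)))),(((sp2,sp40),sp44),sp20)),(sp61,sp53)).
Branch lengths along that path: 0.27 + 0.06 + 0.18 + 0.24 + 0.05 + 0.22 + 0.19 = 1.21.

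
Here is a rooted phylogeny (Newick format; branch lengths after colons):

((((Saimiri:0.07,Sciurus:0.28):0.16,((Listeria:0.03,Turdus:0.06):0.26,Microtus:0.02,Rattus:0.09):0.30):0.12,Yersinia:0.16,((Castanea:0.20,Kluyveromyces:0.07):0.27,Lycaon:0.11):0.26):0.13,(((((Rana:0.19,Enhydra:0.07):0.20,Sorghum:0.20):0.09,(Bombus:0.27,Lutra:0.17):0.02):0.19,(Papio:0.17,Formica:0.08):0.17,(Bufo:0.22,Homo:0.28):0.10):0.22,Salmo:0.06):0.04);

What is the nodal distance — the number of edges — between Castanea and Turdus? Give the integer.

The MRCA of Castanea and Turdus is the node subtending (((Saimiri,Sciurus),((Listeria,Turdus),Microtus,Rattus)),Yersinia,((Castanea,Kluyveromyces),Lycaon)).
From Castanea up to that node: 3 branches. From Turdus up to the same node: 4 branches. Total: 3 + 4 = 7.

7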